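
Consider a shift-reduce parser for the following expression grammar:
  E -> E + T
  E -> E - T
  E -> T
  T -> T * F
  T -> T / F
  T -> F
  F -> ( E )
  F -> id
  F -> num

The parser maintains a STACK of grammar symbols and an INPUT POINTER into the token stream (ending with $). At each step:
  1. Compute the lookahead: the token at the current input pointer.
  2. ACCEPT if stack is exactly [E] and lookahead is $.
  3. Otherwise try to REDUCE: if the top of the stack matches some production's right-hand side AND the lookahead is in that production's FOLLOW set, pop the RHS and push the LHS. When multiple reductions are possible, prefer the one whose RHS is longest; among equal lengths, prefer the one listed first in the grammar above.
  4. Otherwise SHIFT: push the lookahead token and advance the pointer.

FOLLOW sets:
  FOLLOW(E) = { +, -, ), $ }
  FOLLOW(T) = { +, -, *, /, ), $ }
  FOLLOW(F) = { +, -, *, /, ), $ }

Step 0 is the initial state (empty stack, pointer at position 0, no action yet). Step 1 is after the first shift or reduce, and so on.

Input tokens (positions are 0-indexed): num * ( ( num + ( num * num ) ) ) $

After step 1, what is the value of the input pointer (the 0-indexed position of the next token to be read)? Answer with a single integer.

Answer: 1

Derivation:
Step 1: shift num. Stack=[num] ptr=1 lookahead=* remaining=[* ( ( num + ( num * num ) ) ) $]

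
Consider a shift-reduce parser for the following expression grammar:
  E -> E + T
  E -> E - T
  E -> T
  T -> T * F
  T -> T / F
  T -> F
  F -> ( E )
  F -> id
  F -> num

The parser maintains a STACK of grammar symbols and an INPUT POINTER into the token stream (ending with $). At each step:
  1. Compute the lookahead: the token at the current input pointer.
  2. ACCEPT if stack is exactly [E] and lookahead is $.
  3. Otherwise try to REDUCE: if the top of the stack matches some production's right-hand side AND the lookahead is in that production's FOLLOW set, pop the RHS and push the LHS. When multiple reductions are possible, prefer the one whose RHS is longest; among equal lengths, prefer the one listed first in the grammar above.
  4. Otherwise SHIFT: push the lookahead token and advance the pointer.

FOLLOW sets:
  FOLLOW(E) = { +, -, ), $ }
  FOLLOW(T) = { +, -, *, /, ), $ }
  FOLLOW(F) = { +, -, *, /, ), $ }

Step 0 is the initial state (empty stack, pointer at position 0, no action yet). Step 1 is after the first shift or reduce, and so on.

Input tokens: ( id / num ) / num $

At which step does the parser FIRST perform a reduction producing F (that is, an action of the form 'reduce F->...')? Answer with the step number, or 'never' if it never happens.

Answer: 3

Derivation:
Step 1: shift (. Stack=[(] ptr=1 lookahead=id remaining=[id / num ) / num $]
Step 2: shift id. Stack=[( id] ptr=2 lookahead=/ remaining=[/ num ) / num $]
Step 3: reduce F->id. Stack=[( F] ptr=2 lookahead=/ remaining=[/ num ) / num $]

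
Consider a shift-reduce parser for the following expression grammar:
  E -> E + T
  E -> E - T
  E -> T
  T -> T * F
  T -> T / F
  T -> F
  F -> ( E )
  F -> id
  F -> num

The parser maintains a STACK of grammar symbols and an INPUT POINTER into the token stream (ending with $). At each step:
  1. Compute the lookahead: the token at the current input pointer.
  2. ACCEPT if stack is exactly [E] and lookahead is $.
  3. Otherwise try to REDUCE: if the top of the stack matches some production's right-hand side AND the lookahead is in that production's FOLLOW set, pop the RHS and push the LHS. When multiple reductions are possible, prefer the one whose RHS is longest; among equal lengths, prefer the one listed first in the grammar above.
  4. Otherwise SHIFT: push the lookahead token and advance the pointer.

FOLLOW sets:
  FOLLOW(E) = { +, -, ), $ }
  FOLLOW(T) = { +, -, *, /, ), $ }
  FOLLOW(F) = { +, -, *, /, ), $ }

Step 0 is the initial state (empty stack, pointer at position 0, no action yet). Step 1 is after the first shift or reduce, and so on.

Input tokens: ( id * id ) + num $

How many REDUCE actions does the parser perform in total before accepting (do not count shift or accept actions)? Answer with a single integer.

Answer: 11

Derivation:
Step 1: shift (. Stack=[(] ptr=1 lookahead=id remaining=[id * id ) + num $]
Step 2: shift id. Stack=[( id] ptr=2 lookahead=* remaining=[* id ) + num $]
Step 3: reduce F->id. Stack=[( F] ptr=2 lookahead=* remaining=[* id ) + num $]
Step 4: reduce T->F. Stack=[( T] ptr=2 lookahead=* remaining=[* id ) + num $]
Step 5: shift *. Stack=[( T *] ptr=3 lookahead=id remaining=[id ) + num $]
Step 6: shift id. Stack=[( T * id] ptr=4 lookahead=) remaining=[) + num $]
Step 7: reduce F->id. Stack=[( T * F] ptr=4 lookahead=) remaining=[) + num $]
Step 8: reduce T->T * F. Stack=[( T] ptr=4 lookahead=) remaining=[) + num $]
Step 9: reduce E->T. Stack=[( E] ptr=4 lookahead=) remaining=[) + num $]
Step 10: shift ). Stack=[( E )] ptr=5 lookahead=+ remaining=[+ num $]
Step 11: reduce F->( E ). Stack=[F] ptr=5 lookahead=+ remaining=[+ num $]
Step 12: reduce T->F. Stack=[T] ptr=5 lookahead=+ remaining=[+ num $]
Step 13: reduce E->T. Stack=[E] ptr=5 lookahead=+ remaining=[+ num $]
Step 14: shift +. Stack=[E +] ptr=6 lookahead=num remaining=[num $]
Step 15: shift num. Stack=[E + num] ptr=7 lookahead=$ remaining=[$]
Step 16: reduce F->num. Stack=[E + F] ptr=7 lookahead=$ remaining=[$]
Step 17: reduce T->F. Stack=[E + T] ptr=7 lookahead=$ remaining=[$]
Step 18: reduce E->E + T. Stack=[E] ptr=7 lookahead=$ remaining=[$]
Step 19: accept. Stack=[E] ptr=7 lookahead=$ remaining=[$]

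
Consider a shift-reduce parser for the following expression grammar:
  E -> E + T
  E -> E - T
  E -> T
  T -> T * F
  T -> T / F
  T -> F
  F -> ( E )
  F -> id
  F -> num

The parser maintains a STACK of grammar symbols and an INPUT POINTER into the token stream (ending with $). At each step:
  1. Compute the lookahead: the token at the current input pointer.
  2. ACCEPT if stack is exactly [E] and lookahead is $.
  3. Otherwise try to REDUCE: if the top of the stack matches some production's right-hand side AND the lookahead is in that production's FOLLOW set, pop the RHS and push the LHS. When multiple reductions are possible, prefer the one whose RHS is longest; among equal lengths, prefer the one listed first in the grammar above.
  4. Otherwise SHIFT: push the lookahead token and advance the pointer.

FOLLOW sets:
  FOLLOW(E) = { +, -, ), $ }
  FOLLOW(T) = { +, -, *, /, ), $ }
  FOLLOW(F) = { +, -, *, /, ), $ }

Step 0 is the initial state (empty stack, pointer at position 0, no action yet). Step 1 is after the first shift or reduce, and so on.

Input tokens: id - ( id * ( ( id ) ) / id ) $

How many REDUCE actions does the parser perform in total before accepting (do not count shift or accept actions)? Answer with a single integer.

Answer: 19

Derivation:
Step 1: shift id. Stack=[id] ptr=1 lookahead=- remaining=[- ( id * ( ( id ) ) / id ) $]
Step 2: reduce F->id. Stack=[F] ptr=1 lookahead=- remaining=[- ( id * ( ( id ) ) / id ) $]
Step 3: reduce T->F. Stack=[T] ptr=1 lookahead=- remaining=[- ( id * ( ( id ) ) / id ) $]
Step 4: reduce E->T. Stack=[E] ptr=1 lookahead=- remaining=[- ( id * ( ( id ) ) / id ) $]
Step 5: shift -. Stack=[E -] ptr=2 lookahead=( remaining=[( id * ( ( id ) ) / id ) $]
Step 6: shift (. Stack=[E - (] ptr=3 lookahead=id remaining=[id * ( ( id ) ) / id ) $]
Step 7: shift id. Stack=[E - ( id] ptr=4 lookahead=* remaining=[* ( ( id ) ) / id ) $]
Step 8: reduce F->id. Stack=[E - ( F] ptr=4 lookahead=* remaining=[* ( ( id ) ) / id ) $]
Step 9: reduce T->F. Stack=[E - ( T] ptr=4 lookahead=* remaining=[* ( ( id ) ) / id ) $]
Step 10: shift *. Stack=[E - ( T *] ptr=5 lookahead=( remaining=[( ( id ) ) / id ) $]
Step 11: shift (. Stack=[E - ( T * (] ptr=6 lookahead=( remaining=[( id ) ) / id ) $]
Step 12: shift (. Stack=[E - ( T * ( (] ptr=7 lookahead=id remaining=[id ) ) / id ) $]
Step 13: shift id. Stack=[E - ( T * ( ( id] ptr=8 lookahead=) remaining=[) ) / id ) $]
Step 14: reduce F->id. Stack=[E - ( T * ( ( F] ptr=8 lookahead=) remaining=[) ) / id ) $]
Step 15: reduce T->F. Stack=[E - ( T * ( ( T] ptr=8 lookahead=) remaining=[) ) / id ) $]
Step 16: reduce E->T. Stack=[E - ( T * ( ( E] ptr=8 lookahead=) remaining=[) ) / id ) $]
Step 17: shift ). Stack=[E - ( T * ( ( E )] ptr=9 lookahead=) remaining=[) / id ) $]
Step 18: reduce F->( E ). Stack=[E - ( T * ( F] ptr=9 lookahead=) remaining=[) / id ) $]
Step 19: reduce T->F. Stack=[E - ( T * ( T] ptr=9 lookahead=) remaining=[) / id ) $]
Step 20: reduce E->T. Stack=[E - ( T * ( E] ptr=9 lookahead=) remaining=[) / id ) $]
Step 21: shift ). Stack=[E - ( T * ( E )] ptr=10 lookahead=/ remaining=[/ id ) $]
Step 22: reduce F->( E ). Stack=[E - ( T * F] ptr=10 lookahead=/ remaining=[/ id ) $]
Step 23: reduce T->T * F. Stack=[E - ( T] ptr=10 lookahead=/ remaining=[/ id ) $]
Step 24: shift /. Stack=[E - ( T /] ptr=11 lookahead=id remaining=[id ) $]
Step 25: shift id. Stack=[E - ( T / id] ptr=12 lookahead=) remaining=[) $]
Step 26: reduce F->id. Stack=[E - ( T / F] ptr=12 lookahead=) remaining=[) $]
Step 27: reduce T->T / F. Stack=[E - ( T] ptr=12 lookahead=) remaining=[) $]
Step 28: reduce E->T. Stack=[E - ( E] ptr=12 lookahead=) remaining=[) $]
Step 29: shift ). Stack=[E - ( E )] ptr=13 lookahead=$ remaining=[$]
Step 30: reduce F->( E ). Stack=[E - F] ptr=13 lookahead=$ remaining=[$]
Step 31: reduce T->F. Stack=[E - T] ptr=13 lookahead=$ remaining=[$]
Step 32: reduce E->E - T. Stack=[E] ptr=13 lookahead=$ remaining=[$]
Step 33: accept. Stack=[E] ptr=13 lookahead=$ remaining=[$]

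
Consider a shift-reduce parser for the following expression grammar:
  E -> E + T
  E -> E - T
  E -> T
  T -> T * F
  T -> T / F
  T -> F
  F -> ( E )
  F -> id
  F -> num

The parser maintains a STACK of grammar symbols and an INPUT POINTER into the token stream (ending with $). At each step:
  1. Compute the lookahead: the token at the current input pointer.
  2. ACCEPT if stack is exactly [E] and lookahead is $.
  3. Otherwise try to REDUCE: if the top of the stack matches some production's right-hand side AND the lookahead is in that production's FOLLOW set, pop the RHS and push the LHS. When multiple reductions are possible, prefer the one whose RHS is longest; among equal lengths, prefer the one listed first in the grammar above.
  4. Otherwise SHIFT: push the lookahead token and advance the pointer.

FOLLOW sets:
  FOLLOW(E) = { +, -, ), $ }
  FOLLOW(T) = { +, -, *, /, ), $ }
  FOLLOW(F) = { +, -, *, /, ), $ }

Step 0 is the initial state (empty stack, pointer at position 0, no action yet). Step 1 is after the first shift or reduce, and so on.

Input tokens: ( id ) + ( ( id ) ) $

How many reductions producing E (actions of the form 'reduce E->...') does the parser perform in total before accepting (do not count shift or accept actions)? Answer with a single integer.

Step 1: shift (. Stack=[(] ptr=1 lookahead=id remaining=[id ) + ( ( id ) ) $]
Step 2: shift id. Stack=[( id] ptr=2 lookahead=) remaining=[) + ( ( id ) ) $]
Step 3: reduce F->id. Stack=[( F] ptr=2 lookahead=) remaining=[) + ( ( id ) ) $]
Step 4: reduce T->F. Stack=[( T] ptr=2 lookahead=) remaining=[) + ( ( id ) ) $]
Step 5: reduce E->T. Stack=[( E] ptr=2 lookahead=) remaining=[) + ( ( id ) ) $]
Step 6: shift ). Stack=[( E )] ptr=3 lookahead=+ remaining=[+ ( ( id ) ) $]
Step 7: reduce F->( E ). Stack=[F] ptr=3 lookahead=+ remaining=[+ ( ( id ) ) $]
Step 8: reduce T->F. Stack=[T] ptr=3 lookahead=+ remaining=[+ ( ( id ) ) $]
Step 9: reduce E->T. Stack=[E] ptr=3 lookahead=+ remaining=[+ ( ( id ) ) $]
Step 10: shift +. Stack=[E +] ptr=4 lookahead=( remaining=[( ( id ) ) $]
Step 11: shift (. Stack=[E + (] ptr=5 lookahead=( remaining=[( id ) ) $]
Step 12: shift (. Stack=[E + ( (] ptr=6 lookahead=id remaining=[id ) ) $]
Step 13: shift id. Stack=[E + ( ( id] ptr=7 lookahead=) remaining=[) ) $]
Step 14: reduce F->id. Stack=[E + ( ( F] ptr=7 lookahead=) remaining=[) ) $]
Step 15: reduce T->F. Stack=[E + ( ( T] ptr=7 lookahead=) remaining=[) ) $]
Step 16: reduce E->T. Stack=[E + ( ( E] ptr=7 lookahead=) remaining=[) ) $]
Step 17: shift ). Stack=[E + ( ( E )] ptr=8 lookahead=) remaining=[) $]
Step 18: reduce F->( E ). Stack=[E + ( F] ptr=8 lookahead=) remaining=[) $]
Step 19: reduce T->F. Stack=[E + ( T] ptr=8 lookahead=) remaining=[) $]
Step 20: reduce E->T. Stack=[E + ( E] ptr=8 lookahead=) remaining=[) $]
Step 21: shift ). Stack=[E + ( E )] ptr=9 lookahead=$ remaining=[$]
Step 22: reduce F->( E ). Stack=[E + F] ptr=9 lookahead=$ remaining=[$]
Step 23: reduce T->F. Stack=[E + T] ptr=9 lookahead=$ remaining=[$]
Step 24: reduce E->E + T. Stack=[E] ptr=9 lookahead=$ remaining=[$]
Step 25: accept. Stack=[E] ptr=9 lookahead=$ remaining=[$]

Answer: 5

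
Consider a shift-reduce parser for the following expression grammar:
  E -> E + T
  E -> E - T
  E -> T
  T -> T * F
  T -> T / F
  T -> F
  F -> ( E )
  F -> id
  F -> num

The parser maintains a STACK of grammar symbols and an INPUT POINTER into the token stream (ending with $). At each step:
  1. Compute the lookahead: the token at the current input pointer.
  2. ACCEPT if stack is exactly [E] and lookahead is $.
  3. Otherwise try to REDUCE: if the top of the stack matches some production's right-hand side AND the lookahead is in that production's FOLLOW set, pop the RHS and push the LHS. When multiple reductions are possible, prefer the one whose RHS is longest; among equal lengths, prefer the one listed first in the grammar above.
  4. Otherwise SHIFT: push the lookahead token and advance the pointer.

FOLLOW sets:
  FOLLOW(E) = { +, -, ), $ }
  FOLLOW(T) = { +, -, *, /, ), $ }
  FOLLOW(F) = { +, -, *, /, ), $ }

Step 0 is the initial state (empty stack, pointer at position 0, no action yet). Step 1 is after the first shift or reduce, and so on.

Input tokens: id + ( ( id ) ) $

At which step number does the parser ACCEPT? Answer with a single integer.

Answer: 20

Derivation:
Step 1: shift id. Stack=[id] ptr=1 lookahead=+ remaining=[+ ( ( id ) ) $]
Step 2: reduce F->id. Stack=[F] ptr=1 lookahead=+ remaining=[+ ( ( id ) ) $]
Step 3: reduce T->F. Stack=[T] ptr=1 lookahead=+ remaining=[+ ( ( id ) ) $]
Step 4: reduce E->T. Stack=[E] ptr=1 lookahead=+ remaining=[+ ( ( id ) ) $]
Step 5: shift +. Stack=[E +] ptr=2 lookahead=( remaining=[( ( id ) ) $]
Step 6: shift (. Stack=[E + (] ptr=3 lookahead=( remaining=[( id ) ) $]
Step 7: shift (. Stack=[E + ( (] ptr=4 lookahead=id remaining=[id ) ) $]
Step 8: shift id. Stack=[E + ( ( id] ptr=5 lookahead=) remaining=[) ) $]
Step 9: reduce F->id. Stack=[E + ( ( F] ptr=5 lookahead=) remaining=[) ) $]
Step 10: reduce T->F. Stack=[E + ( ( T] ptr=5 lookahead=) remaining=[) ) $]
Step 11: reduce E->T. Stack=[E + ( ( E] ptr=5 lookahead=) remaining=[) ) $]
Step 12: shift ). Stack=[E + ( ( E )] ptr=6 lookahead=) remaining=[) $]
Step 13: reduce F->( E ). Stack=[E + ( F] ptr=6 lookahead=) remaining=[) $]
Step 14: reduce T->F. Stack=[E + ( T] ptr=6 lookahead=) remaining=[) $]
Step 15: reduce E->T. Stack=[E + ( E] ptr=6 lookahead=) remaining=[) $]
Step 16: shift ). Stack=[E + ( E )] ptr=7 lookahead=$ remaining=[$]
Step 17: reduce F->( E ). Stack=[E + F] ptr=7 lookahead=$ remaining=[$]
Step 18: reduce T->F. Stack=[E + T] ptr=7 lookahead=$ remaining=[$]
Step 19: reduce E->E + T. Stack=[E] ptr=7 lookahead=$ remaining=[$]
Step 20: accept. Stack=[E] ptr=7 lookahead=$ remaining=[$]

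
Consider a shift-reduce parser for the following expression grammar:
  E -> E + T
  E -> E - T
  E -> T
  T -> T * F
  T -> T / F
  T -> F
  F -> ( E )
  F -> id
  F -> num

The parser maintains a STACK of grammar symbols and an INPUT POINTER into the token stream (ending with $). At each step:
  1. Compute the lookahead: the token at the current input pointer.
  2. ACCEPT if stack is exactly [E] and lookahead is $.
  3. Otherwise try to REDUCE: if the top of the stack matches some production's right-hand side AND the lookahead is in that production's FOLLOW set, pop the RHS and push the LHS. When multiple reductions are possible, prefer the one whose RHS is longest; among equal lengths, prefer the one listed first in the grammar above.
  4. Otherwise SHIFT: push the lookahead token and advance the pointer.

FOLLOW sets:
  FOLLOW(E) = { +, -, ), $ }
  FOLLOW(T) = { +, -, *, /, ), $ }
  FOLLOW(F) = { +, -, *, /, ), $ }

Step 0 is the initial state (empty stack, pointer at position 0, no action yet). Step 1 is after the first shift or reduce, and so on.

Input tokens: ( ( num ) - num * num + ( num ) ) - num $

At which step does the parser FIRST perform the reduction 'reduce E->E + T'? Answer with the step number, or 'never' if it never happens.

Step 1: shift (. Stack=[(] ptr=1 lookahead=( remaining=[( num ) - num * num + ( num ) ) - num $]
Step 2: shift (. Stack=[( (] ptr=2 lookahead=num remaining=[num ) - num * num + ( num ) ) - num $]
Step 3: shift num. Stack=[( ( num] ptr=3 lookahead=) remaining=[) - num * num + ( num ) ) - num $]
Step 4: reduce F->num. Stack=[( ( F] ptr=3 lookahead=) remaining=[) - num * num + ( num ) ) - num $]
Step 5: reduce T->F. Stack=[( ( T] ptr=3 lookahead=) remaining=[) - num * num + ( num ) ) - num $]
Step 6: reduce E->T. Stack=[( ( E] ptr=3 lookahead=) remaining=[) - num * num + ( num ) ) - num $]
Step 7: shift ). Stack=[( ( E )] ptr=4 lookahead=- remaining=[- num * num + ( num ) ) - num $]
Step 8: reduce F->( E ). Stack=[( F] ptr=4 lookahead=- remaining=[- num * num + ( num ) ) - num $]
Step 9: reduce T->F. Stack=[( T] ptr=4 lookahead=- remaining=[- num * num + ( num ) ) - num $]
Step 10: reduce E->T. Stack=[( E] ptr=4 lookahead=- remaining=[- num * num + ( num ) ) - num $]
Step 11: shift -. Stack=[( E -] ptr=5 lookahead=num remaining=[num * num + ( num ) ) - num $]
Step 12: shift num. Stack=[( E - num] ptr=6 lookahead=* remaining=[* num + ( num ) ) - num $]
Step 13: reduce F->num. Stack=[( E - F] ptr=6 lookahead=* remaining=[* num + ( num ) ) - num $]
Step 14: reduce T->F. Stack=[( E - T] ptr=6 lookahead=* remaining=[* num + ( num ) ) - num $]
Step 15: shift *. Stack=[( E - T *] ptr=7 lookahead=num remaining=[num + ( num ) ) - num $]
Step 16: shift num. Stack=[( E - T * num] ptr=8 lookahead=+ remaining=[+ ( num ) ) - num $]
Step 17: reduce F->num. Stack=[( E - T * F] ptr=8 lookahead=+ remaining=[+ ( num ) ) - num $]
Step 18: reduce T->T * F. Stack=[( E - T] ptr=8 lookahead=+ remaining=[+ ( num ) ) - num $]
Step 19: reduce E->E - T. Stack=[( E] ptr=8 lookahead=+ remaining=[+ ( num ) ) - num $]
Step 20: shift +. Stack=[( E +] ptr=9 lookahead=( remaining=[( num ) ) - num $]
Step 21: shift (. Stack=[( E + (] ptr=10 lookahead=num remaining=[num ) ) - num $]
Step 22: shift num. Stack=[( E + ( num] ptr=11 lookahead=) remaining=[) ) - num $]
Step 23: reduce F->num. Stack=[( E + ( F] ptr=11 lookahead=) remaining=[) ) - num $]
Step 24: reduce T->F. Stack=[( E + ( T] ptr=11 lookahead=) remaining=[) ) - num $]
Step 25: reduce E->T. Stack=[( E + ( E] ptr=11 lookahead=) remaining=[) ) - num $]
Step 26: shift ). Stack=[( E + ( E )] ptr=12 lookahead=) remaining=[) - num $]
Step 27: reduce F->( E ). Stack=[( E + F] ptr=12 lookahead=) remaining=[) - num $]
Step 28: reduce T->F. Stack=[( E + T] ptr=12 lookahead=) remaining=[) - num $]
Step 29: reduce E->E + T. Stack=[( E] ptr=12 lookahead=) remaining=[) - num $]

Answer: 29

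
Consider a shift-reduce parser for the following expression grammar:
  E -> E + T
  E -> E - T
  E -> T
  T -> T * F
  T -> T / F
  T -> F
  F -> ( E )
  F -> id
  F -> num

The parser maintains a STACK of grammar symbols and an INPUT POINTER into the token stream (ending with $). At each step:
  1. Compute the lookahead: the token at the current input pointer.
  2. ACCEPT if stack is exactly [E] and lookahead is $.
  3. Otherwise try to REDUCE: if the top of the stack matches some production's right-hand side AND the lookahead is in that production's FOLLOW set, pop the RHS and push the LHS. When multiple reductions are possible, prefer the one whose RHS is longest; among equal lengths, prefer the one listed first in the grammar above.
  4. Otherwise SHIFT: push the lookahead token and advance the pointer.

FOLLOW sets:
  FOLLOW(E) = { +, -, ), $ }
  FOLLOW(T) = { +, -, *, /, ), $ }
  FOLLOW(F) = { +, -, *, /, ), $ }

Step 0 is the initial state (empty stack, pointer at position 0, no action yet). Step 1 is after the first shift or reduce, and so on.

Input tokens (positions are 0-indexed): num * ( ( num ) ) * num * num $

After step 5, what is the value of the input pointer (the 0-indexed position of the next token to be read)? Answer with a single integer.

Step 1: shift num. Stack=[num] ptr=1 lookahead=* remaining=[* ( ( num ) ) * num * num $]
Step 2: reduce F->num. Stack=[F] ptr=1 lookahead=* remaining=[* ( ( num ) ) * num * num $]
Step 3: reduce T->F. Stack=[T] ptr=1 lookahead=* remaining=[* ( ( num ) ) * num * num $]
Step 4: shift *. Stack=[T *] ptr=2 lookahead=( remaining=[( ( num ) ) * num * num $]
Step 5: shift (. Stack=[T * (] ptr=3 lookahead=( remaining=[( num ) ) * num * num $]

Answer: 3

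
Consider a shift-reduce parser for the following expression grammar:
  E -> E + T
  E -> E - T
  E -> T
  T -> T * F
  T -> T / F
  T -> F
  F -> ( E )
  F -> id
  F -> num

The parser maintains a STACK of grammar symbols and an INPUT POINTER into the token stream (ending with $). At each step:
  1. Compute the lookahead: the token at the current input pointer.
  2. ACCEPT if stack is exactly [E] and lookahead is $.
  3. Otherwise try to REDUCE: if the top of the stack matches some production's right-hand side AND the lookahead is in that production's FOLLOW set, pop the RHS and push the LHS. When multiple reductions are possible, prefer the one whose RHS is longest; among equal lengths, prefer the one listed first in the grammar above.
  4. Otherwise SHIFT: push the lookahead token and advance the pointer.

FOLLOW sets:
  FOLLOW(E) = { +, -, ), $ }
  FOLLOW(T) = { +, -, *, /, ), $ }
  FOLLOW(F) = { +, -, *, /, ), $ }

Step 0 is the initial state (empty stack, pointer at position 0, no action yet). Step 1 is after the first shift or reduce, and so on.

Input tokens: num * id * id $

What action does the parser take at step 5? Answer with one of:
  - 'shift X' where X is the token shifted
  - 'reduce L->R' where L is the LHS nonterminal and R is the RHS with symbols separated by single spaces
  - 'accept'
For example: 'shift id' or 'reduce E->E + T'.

Answer: shift id

Derivation:
Step 1: shift num. Stack=[num] ptr=1 lookahead=* remaining=[* id * id $]
Step 2: reduce F->num. Stack=[F] ptr=1 lookahead=* remaining=[* id * id $]
Step 3: reduce T->F. Stack=[T] ptr=1 lookahead=* remaining=[* id * id $]
Step 4: shift *. Stack=[T *] ptr=2 lookahead=id remaining=[id * id $]
Step 5: shift id. Stack=[T * id] ptr=3 lookahead=* remaining=[* id $]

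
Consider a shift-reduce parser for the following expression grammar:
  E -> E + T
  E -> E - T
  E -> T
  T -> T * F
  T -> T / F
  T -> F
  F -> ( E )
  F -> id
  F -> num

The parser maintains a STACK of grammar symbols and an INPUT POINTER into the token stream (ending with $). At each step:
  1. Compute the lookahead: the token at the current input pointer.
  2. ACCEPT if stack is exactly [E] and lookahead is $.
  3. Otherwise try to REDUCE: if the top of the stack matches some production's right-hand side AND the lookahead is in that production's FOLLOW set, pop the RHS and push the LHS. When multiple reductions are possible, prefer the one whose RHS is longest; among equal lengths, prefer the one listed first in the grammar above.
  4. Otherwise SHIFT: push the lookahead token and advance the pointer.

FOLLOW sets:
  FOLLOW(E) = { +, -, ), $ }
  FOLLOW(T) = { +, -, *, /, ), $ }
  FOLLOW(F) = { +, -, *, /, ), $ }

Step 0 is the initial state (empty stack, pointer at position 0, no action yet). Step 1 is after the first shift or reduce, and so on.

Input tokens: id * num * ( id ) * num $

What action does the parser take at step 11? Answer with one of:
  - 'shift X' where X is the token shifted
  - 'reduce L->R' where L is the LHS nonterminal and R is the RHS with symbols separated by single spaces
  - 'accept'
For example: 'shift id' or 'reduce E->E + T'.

Answer: reduce F->id

Derivation:
Step 1: shift id. Stack=[id] ptr=1 lookahead=* remaining=[* num * ( id ) * num $]
Step 2: reduce F->id. Stack=[F] ptr=1 lookahead=* remaining=[* num * ( id ) * num $]
Step 3: reduce T->F. Stack=[T] ptr=1 lookahead=* remaining=[* num * ( id ) * num $]
Step 4: shift *. Stack=[T *] ptr=2 lookahead=num remaining=[num * ( id ) * num $]
Step 5: shift num. Stack=[T * num] ptr=3 lookahead=* remaining=[* ( id ) * num $]
Step 6: reduce F->num. Stack=[T * F] ptr=3 lookahead=* remaining=[* ( id ) * num $]
Step 7: reduce T->T * F. Stack=[T] ptr=3 lookahead=* remaining=[* ( id ) * num $]
Step 8: shift *. Stack=[T *] ptr=4 lookahead=( remaining=[( id ) * num $]
Step 9: shift (. Stack=[T * (] ptr=5 lookahead=id remaining=[id ) * num $]
Step 10: shift id. Stack=[T * ( id] ptr=6 lookahead=) remaining=[) * num $]
Step 11: reduce F->id. Stack=[T * ( F] ptr=6 lookahead=) remaining=[) * num $]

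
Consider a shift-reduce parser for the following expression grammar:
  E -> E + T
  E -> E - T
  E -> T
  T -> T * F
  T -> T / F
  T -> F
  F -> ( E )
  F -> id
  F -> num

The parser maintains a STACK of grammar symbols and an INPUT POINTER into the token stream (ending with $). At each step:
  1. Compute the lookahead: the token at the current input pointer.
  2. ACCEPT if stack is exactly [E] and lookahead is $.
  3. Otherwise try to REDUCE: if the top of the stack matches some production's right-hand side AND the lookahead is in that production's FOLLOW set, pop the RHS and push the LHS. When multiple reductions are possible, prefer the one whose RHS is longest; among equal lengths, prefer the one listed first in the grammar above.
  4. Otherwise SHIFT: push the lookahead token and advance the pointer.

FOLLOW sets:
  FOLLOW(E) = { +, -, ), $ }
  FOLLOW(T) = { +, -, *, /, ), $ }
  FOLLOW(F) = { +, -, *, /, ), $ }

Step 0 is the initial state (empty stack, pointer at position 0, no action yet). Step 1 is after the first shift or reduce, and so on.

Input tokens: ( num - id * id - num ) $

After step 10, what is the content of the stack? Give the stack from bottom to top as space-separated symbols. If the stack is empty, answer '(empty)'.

Answer: ( E - T *

Derivation:
Step 1: shift (. Stack=[(] ptr=1 lookahead=num remaining=[num - id * id - num ) $]
Step 2: shift num. Stack=[( num] ptr=2 lookahead=- remaining=[- id * id - num ) $]
Step 3: reduce F->num. Stack=[( F] ptr=2 lookahead=- remaining=[- id * id - num ) $]
Step 4: reduce T->F. Stack=[( T] ptr=2 lookahead=- remaining=[- id * id - num ) $]
Step 5: reduce E->T. Stack=[( E] ptr=2 lookahead=- remaining=[- id * id - num ) $]
Step 6: shift -. Stack=[( E -] ptr=3 lookahead=id remaining=[id * id - num ) $]
Step 7: shift id. Stack=[( E - id] ptr=4 lookahead=* remaining=[* id - num ) $]
Step 8: reduce F->id. Stack=[( E - F] ptr=4 lookahead=* remaining=[* id - num ) $]
Step 9: reduce T->F. Stack=[( E - T] ptr=4 lookahead=* remaining=[* id - num ) $]
Step 10: shift *. Stack=[( E - T *] ptr=5 lookahead=id remaining=[id - num ) $]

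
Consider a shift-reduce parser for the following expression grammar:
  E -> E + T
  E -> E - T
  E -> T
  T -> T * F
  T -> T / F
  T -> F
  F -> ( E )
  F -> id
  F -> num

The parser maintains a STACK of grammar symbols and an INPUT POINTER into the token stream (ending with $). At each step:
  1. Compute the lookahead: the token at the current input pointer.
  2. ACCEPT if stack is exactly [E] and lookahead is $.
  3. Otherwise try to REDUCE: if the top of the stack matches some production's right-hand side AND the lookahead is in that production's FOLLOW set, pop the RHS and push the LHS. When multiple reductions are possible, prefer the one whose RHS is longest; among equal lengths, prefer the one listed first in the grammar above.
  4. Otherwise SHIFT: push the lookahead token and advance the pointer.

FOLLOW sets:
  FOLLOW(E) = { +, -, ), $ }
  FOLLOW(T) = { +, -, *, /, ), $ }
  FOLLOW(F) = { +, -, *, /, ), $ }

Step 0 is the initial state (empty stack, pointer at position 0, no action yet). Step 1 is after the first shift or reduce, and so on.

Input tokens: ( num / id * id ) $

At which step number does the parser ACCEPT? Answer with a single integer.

Answer: 18

Derivation:
Step 1: shift (. Stack=[(] ptr=1 lookahead=num remaining=[num / id * id ) $]
Step 2: shift num. Stack=[( num] ptr=2 lookahead=/ remaining=[/ id * id ) $]
Step 3: reduce F->num. Stack=[( F] ptr=2 lookahead=/ remaining=[/ id * id ) $]
Step 4: reduce T->F. Stack=[( T] ptr=2 lookahead=/ remaining=[/ id * id ) $]
Step 5: shift /. Stack=[( T /] ptr=3 lookahead=id remaining=[id * id ) $]
Step 6: shift id. Stack=[( T / id] ptr=4 lookahead=* remaining=[* id ) $]
Step 7: reduce F->id. Stack=[( T / F] ptr=4 lookahead=* remaining=[* id ) $]
Step 8: reduce T->T / F. Stack=[( T] ptr=4 lookahead=* remaining=[* id ) $]
Step 9: shift *. Stack=[( T *] ptr=5 lookahead=id remaining=[id ) $]
Step 10: shift id. Stack=[( T * id] ptr=6 lookahead=) remaining=[) $]
Step 11: reduce F->id. Stack=[( T * F] ptr=6 lookahead=) remaining=[) $]
Step 12: reduce T->T * F. Stack=[( T] ptr=6 lookahead=) remaining=[) $]
Step 13: reduce E->T. Stack=[( E] ptr=6 lookahead=) remaining=[) $]
Step 14: shift ). Stack=[( E )] ptr=7 lookahead=$ remaining=[$]
Step 15: reduce F->( E ). Stack=[F] ptr=7 lookahead=$ remaining=[$]
Step 16: reduce T->F. Stack=[T] ptr=7 lookahead=$ remaining=[$]
Step 17: reduce E->T. Stack=[E] ptr=7 lookahead=$ remaining=[$]
Step 18: accept. Stack=[E] ptr=7 lookahead=$ remaining=[$]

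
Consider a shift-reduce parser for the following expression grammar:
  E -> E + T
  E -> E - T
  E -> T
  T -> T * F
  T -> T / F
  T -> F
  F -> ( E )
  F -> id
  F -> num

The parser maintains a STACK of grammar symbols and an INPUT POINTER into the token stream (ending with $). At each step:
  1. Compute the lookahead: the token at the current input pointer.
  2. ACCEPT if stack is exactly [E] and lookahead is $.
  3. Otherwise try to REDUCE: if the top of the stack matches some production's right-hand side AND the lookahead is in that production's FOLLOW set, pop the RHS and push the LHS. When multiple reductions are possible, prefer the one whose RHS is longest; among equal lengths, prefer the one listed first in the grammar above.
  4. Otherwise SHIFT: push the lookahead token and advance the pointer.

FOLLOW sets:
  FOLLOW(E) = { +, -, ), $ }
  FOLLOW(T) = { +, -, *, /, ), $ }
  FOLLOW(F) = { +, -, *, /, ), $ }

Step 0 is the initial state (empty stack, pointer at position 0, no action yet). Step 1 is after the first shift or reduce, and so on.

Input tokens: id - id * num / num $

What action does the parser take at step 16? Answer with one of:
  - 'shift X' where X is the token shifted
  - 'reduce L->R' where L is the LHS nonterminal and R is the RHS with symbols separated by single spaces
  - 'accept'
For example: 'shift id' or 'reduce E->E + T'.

Answer: reduce T->T / F

Derivation:
Step 1: shift id. Stack=[id] ptr=1 lookahead=- remaining=[- id * num / num $]
Step 2: reduce F->id. Stack=[F] ptr=1 lookahead=- remaining=[- id * num / num $]
Step 3: reduce T->F. Stack=[T] ptr=1 lookahead=- remaining=[- id * num / num $]
Step 4: reduce E->T. Stack=[E] ptr=1 lookahead=- remaining=[- id * num / num $]
Step 5: shift -. Stack=[E -] ptr=2 lookahead=id remaining=[id * num / num $]
Step 6: shift id. Stack=[E - id] ptr=3 lookahead=* remaining=[* num / num $]
Step 7: reduce F->id. Stack=[E - F] ptr=3 lookahead=* remaining=[* num / num $]
Step 8: reduce T->F. Stack=[E - T] ptr=3 lookahead=* remaining=[* num / num $]
Step 9: shift *. Stack=[E - T *] ptr=4 lookahead=num remaining=[num / num $]
Step 10: shift num. Stack=[E - T * num] ptr=5 lookahead=/ remaining=[/ num $]
Step 11: reduce F->num. Stack=[E - T * F] ptr=5 lookahead=/ remaining=[/ num $]
Step 12: reduce T->T * F. Stack=[E - T] ptr=5 lookahead=/ remaining=[/ num $]
Step 13: shift /. Stack=[E - T /] ptr=6 lookahead=num remaining=[num $]
Step 14: shift num. Stack=[E - T / num] ptr=7 lookahead=$ remaining=[$]
Step 15: reduce F->num. Stack=[E - T / F] ptr=7 lookahead=$ remaining=[$]
Step 16: reduce T->T / F. Stack=[E - T] ptr=7 lookahead=$ remaining=[$]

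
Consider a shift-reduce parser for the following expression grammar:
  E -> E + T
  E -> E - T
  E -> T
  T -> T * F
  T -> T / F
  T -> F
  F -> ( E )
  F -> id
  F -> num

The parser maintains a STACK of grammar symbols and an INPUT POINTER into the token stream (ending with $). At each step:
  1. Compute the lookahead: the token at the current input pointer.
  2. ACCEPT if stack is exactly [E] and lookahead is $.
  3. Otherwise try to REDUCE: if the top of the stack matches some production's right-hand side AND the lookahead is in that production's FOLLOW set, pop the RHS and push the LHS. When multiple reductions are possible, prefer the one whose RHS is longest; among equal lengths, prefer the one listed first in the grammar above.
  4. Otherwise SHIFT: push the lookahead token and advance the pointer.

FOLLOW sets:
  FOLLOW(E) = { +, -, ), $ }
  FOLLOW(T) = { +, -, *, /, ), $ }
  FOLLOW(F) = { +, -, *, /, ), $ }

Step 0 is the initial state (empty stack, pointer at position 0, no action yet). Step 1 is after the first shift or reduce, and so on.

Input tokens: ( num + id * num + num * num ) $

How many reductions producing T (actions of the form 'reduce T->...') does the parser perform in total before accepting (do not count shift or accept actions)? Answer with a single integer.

Answer: 6

Derivation:
Step 1: shift (. Stack=[(] ptr=1 lookahead=num remaining=[num + id * num + num * num ) $]
Step 2: shift num. Stack=[( num] ptr=2 lookahead=+ remaining=[+ id * num + num * num ) $]
Step 3: reduce F->num. Stack=[( F] ptr=2 lookahead=+ remaining=[+ id * num + num * num ) $]
Step 4: reduce T->F. Stack=[( T] ptr=2 lookahead=+ remaining=[+ id * num + num * num ) $]
Step 5: reduce E->T. Stack=[( E] ptr=2 lookahead=+ remaining=[+ id * num + num * num ) $]
Step 6: shift +. Stack=[( E +] ptr=3 lookahead=id remaining=[id * num + num * num ) $]
Step 7: shift id. Stack=[( E + id] ptr=4 lookahead=* remaining=[* num + num * num ) $]
Step 8: reduce F->id. Stack=[( E + F] ptr=4 lookahead=* remaining=[* num + num * num ) $]
Step 9: reduce T->F. Stack=[( E + T] ptr=4 lookahead=* remaining=[* num + num * num ) $]
Step 10: shift *. Stack=[( E + T *] ptr=5 lookahead=num remaining=[num + num * num ) $]
Step 11: shift num. Stack=[( E + T * num] ptr=6 lookahead=+ remaining=[+ num * num ) $]
Step 12: reduce F->num. Stack=[( E + T * F] ptr=6 lookahead=+ remaining=[+ num * num ) $]
Step 13: reduce T->T * F. Stack=[( E + T] ptr=6 lookahead=+ remaining=[+ num * num ) $]
Step 14: reduce E->E + T. Stack=[( E] ptr=6 lookahead=+ remaining=[+ num * num ) $]
Step 15: shift +. Stack=[( E +] ptr=7 lookahead=num remaining=[num * num ) $]
Step 16: shift num. Stack=[( E + num] ptr=8 lookahead=* remaining=[* num ) $]
Step 17: reduce F->num. Stack=[( E + F] ptr=8 lookahead=* remaining=[* num ) $]
Step 18: reduce T->F. Stack=[( E + T] ptr=8 lookahead=* remaining=[* num ) $]
Step 19: shift *. Stack=[( E + T *] ptr=9 lookahead=num remaining=[num ) $]
Step 20: shift num. Stack=[( E + T * num] ptr=10 lookahead=) remaining=[) $]
Step 21: reduce F->num. Stack=[( E + T * F] ptr=10 lookahead=) remaining=[) $]
Step 22: reduce T->T * F. Stack=[( E + T] ptr=10 lookahead=) remaining=[) $]
Step 23: reduce E->E + T. Stack=[( E] ptr=10 lookahead=) remaining=[) $]
Step 24: shift ). Stack=[( E )] ptr=11 lookahead=$ remaining=[$]
Step 25: reduce F->( E ). Stack=[F] ptr=11 lookahead=$ remaining=[$]
Step 26: reduce T->F. Stack=[T] ptr=11 lookahead=$ remaining=[$]
Step 27: reduce E->T. Stack=[E] ptr=11 lookahead=$ remaining=[$]
Step 28: accept. Stack=[E] ptr=11 lookahead=$ remaining=[$]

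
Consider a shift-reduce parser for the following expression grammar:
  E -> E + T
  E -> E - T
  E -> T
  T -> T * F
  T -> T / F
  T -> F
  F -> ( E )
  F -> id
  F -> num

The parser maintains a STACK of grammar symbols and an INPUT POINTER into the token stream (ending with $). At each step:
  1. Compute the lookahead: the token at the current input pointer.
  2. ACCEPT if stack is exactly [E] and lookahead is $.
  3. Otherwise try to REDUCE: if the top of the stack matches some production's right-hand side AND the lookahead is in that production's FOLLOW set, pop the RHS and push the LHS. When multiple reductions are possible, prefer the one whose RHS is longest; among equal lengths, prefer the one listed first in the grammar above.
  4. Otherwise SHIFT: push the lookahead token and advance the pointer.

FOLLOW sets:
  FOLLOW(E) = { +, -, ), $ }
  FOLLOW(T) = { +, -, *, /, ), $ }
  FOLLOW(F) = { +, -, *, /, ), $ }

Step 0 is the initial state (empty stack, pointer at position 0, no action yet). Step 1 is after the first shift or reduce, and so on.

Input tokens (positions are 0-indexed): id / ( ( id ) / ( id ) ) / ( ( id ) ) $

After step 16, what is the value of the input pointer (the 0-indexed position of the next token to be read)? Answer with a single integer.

Step 1: shift id. Stack=[id] ptr=1 lookahead=/ remaining=[/ ( ( id ) / ( id ) ) / ( ( id ) ) $]
Step 2: reduce F->id. Stack=[F] ptr=1 lookahead=/ remaining=[/ ( ( id ) / ( id ) ) / ( ( id ) ) $]
Step 3: reduce T->F. Stack=[T] ptr=1 lookahead=/ remaining=[/ ( ( id ) / ( id ) ) / ( ( id ) ) $]
Step 4: shift /. Stack=[T /] ptr=2 lookahead=( remaining=[( ( id ) / ( id ) ) / ( ( id ) ) $]
Step 5: shift (. Stack=[T / (] ptr=3 lookahead=( remaining=[( id ) / ( id ) ) / ( ( id ) ) $]
Step 6: shift (. Stack=[T / ( (] ptr=4 lookahead=id remaining=[id ) / ( id ) ) / ( ( id ) ) $]
Step 7: shift id. Stack=[T / ( ( id] ptr=5 lookahead=) remaining=[) / ( id ) ) / ( ( id ) ) $]
Step 8: reduce F->id. Stack=[T / ( ( F] ptr=5 lookahead=) remaining=[) / ( id ) ) / ( ( id ) ) $]
Step 9: reduce T->F. Stack=[T / ( ( T] ptr=5 lookahead=) remaining=[) / ( id ) ) / ( ( id ) ) $]
Step 10: reduce E->T. Stack=[T / ( ( E] ptr=5 lookahead=) remaining=[) / ( id ) ) / ( ( id ) ) $]
Step 11: shift ). Stack=[T / ( ( E )] ptr=6 lookahead=/ remaining=[/ ( id ) ) / ( ( id ) ) $]
Step 12: reduce F->( E ). Stack=[T / ( F] ptr=6 lookahead=/ remaining=[/ ( id ) ) / ( ( id ) ) $]
Step 13: reduce T->F. Stack=[T / ( T] ptr=6 lookahead=/ remaining=[/ ( id ) ) / ( ( id ) ) $]
Step 14: shift /. Stack=[T / ( T /] ptr=7 lookahead=( remaining=[( id ) ) / ( ( id ) ) $]
Step 15: shift (. Stack=[T / ( T / (] ptr=8 lookahead=id remaining=[id ) ) / ( ( id ) ) $]
Step 16: shift id. Stack=[T / ( T / ( id] ptr=9 lookahead=) remaining=[) ) / ( ( id ) ) $]

Answer: 9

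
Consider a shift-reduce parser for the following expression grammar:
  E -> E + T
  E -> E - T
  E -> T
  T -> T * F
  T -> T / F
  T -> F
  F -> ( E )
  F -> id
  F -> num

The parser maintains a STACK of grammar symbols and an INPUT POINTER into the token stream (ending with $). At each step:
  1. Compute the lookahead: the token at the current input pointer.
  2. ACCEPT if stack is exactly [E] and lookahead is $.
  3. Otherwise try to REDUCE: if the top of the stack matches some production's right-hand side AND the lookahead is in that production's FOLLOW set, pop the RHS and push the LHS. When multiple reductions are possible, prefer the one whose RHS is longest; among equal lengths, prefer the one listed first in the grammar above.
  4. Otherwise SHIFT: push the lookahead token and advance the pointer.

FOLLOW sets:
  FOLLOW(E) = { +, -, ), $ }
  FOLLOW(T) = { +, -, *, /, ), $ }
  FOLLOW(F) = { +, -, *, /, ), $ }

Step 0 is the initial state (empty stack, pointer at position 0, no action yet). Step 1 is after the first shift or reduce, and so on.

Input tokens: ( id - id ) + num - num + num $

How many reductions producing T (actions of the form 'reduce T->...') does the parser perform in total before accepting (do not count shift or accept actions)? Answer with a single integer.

Answer: 6

Derivation:
Step 1: shift (. Stack=[(] ptr=1 lookahead=id remaining=[id - id ) + num - num + num $]
Step 2: shift id. Stack=[( id] ptr=2 lookahead=- remaining=[- id ) + num - num + num $]
Step 3: reduce F->id. Stack=[( F] ptr=2 lookahead=- remaining=[- id ) + num - num + num $]
Step 4: reduce T->F. Stack=[( T] ptr=2 lookahead=- remaining=[- id ) + num - num + num $]
Step 5: reduce E->T. Stack=[( E] ptr=2 lookahead=- remaining=[- id ) + num - num + num $]
Step 6: shift -. Stack=[( E -] ptr=3 lookahead=id remaining=[id ) + num - num + num $]
Step 7: shift id. Stack=[( E - id] ptr=4 lookahead=) remaining=[) + num - num + num $]
Step 8: reduce F->id. Stack=[( E - F] ptr=4 lookahead=) remaining=[) + num - num + num $]
Step 9: reduce T->F. Stack=[( E - T] ptr=4 lookahead=) remaining=[) + num - num + num $]
Step 10: reduce E->E - T. Stack=[( E] ptr=4 lookahead=) remaining=[) + num - num + num $]
Step 11: shift ). Stack=[( E )] ptr=5 lookahead=+ remaining=[+ num - num + num $]
Step 12: reduce F->( E ). Stack=[F] ptr=5 lookahead=+ remaining=[+ num - num + num $]
Step 13: reduce T->F. Stack=[T] ptr=5 lookahead=+ remaining=[+ num - num + num $]
Step 14: reduce E->T. Stack=[E] ptr=5 lookahead=+ remaining=[+ num - num + num $]
Step 15: shift +. Stack=[E +] ptr=6 lookahead=num remaining=[num - num + num $]
Step 16: shift num. Stack=[E + num] ptr=7 lookahead=- remaining=[- num + num $]
Step 17: reduce F->num. Stack=[E + F] ptr=7 lookahead=- remaining=[- num + num $]
Step 18: reduce T->F. Stack=[E + T] ptr=7 lookahead=- remaining=[- num + num $]
Step 19: reduce E->E + T. Stack=[E] ptr=7 lookahead=- remaining=[- num + num $]
Step 20: shift -. Stack=[E -] ptr=8 lookahead=num remaining=[num + num $]
Step 21: shift num. Stack=[E - num] ptr=9 lookahead=+ remaining=[+ num $]
Step 22: reduce F->num. Stack=[E - F] ptr=9 lookahead=+ remaining=[+ num $]
Step 23: reduce T->F. Stack=[E - T] ptr=9 lookahead=+ remaining=[+ num $]
Step 24: reduce E->E - T. Stack=[E] ptr=9 lookahead=+ remaining=[+ num $]
Step 25: shift +. Stack=[E +] ptr=10 lookahead=num remaining=[num $]
Step 26: shift num. Stack=[E + num] ptr=11 lookahead=$ remaining=[$]
Step 27: reduce F->num. Stack=[E + F] ptr=11 lookahead=$ remaining=[$]
Step 28: reduce T->F. Stack=[E + T] ptr=11 lookahead=$ remaining=[$]
Step 29: reduce E->E + T. Stack=[E] ptr=11 lookahead=$ remaining=[$]
Step 30: accept. Stack=[E] ptr=11 lookahead=$ remaining=[$]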